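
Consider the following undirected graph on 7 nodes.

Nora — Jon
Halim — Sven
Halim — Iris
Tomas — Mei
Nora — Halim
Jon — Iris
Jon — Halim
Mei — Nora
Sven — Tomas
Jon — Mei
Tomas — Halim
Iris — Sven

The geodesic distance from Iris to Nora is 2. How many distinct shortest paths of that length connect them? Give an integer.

The shortest distance is 2. The length-2 paths are: Iris–Halim–Nora; Iris–Jon–Nora.
That gives 2 distinct shortest paths.

2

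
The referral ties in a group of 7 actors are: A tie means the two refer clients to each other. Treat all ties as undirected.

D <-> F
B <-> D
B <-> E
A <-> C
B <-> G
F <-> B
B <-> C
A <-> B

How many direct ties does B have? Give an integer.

B is directly tied to A, C, D, E, F, and G. That is 6 neighbors, so the degree of B is 6.

6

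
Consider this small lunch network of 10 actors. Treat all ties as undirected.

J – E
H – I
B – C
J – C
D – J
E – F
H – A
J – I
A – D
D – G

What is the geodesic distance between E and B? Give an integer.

One shortest route is E – J – C – B, which uses 3 edges, and at distance 2 from E we only reach {C, D, I}, which does not include B. So d(E,B) = 3.

3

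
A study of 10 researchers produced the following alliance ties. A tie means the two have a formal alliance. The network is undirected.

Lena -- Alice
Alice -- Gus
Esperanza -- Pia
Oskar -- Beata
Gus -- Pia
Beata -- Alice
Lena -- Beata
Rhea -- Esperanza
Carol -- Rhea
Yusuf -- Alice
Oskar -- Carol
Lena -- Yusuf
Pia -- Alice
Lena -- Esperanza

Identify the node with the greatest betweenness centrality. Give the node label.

Alice

Unnormalized betweenness of each node: Alice:28/3, Beata:49/6, Carol:2, Esperanza:25/3, Gus:0, Lena:20/3, Oskar:25/6, Pia:7/2, Rhea:23/6, Yusuf:0.
Alice has the largest value, 28/3, making it the main broker — the node through which the most shortest paths run.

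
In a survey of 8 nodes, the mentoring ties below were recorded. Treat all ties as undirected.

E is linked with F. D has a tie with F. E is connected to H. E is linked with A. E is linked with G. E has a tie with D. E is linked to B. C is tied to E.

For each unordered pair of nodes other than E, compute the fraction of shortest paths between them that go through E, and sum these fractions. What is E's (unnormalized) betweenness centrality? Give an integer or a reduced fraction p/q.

20

Pairs whose geodesics pass through E — B–G: 1; B–D: 1; B–H: 1; B–A: 1; B–C: 1; B–F: 1; G–D: 1; G–H: 1; G–A: 1; G–C: 1; G–F: 1; D–H: 1; D–A: 1; D–C: 1 … (+6 more pairs).
All other pairs contribute 0.
Summing the contributions gives betweenness(E) = 20.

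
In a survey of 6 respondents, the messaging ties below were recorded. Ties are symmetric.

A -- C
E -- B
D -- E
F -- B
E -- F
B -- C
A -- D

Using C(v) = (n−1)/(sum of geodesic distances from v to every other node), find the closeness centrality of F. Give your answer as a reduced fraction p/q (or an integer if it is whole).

Distances from F: A:3, B:1, C:2, D:2, E:1. Sum = 9.
n = 6, so closeness = 5/9.

5/9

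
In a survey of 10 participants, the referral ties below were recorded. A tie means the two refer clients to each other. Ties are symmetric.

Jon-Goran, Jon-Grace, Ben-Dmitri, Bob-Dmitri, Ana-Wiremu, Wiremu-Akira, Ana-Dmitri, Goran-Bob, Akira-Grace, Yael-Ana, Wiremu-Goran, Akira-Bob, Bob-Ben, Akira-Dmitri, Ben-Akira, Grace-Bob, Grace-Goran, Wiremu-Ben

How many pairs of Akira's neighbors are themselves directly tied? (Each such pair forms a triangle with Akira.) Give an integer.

Akira's neighbors: Ben, Bob, Dmitri, Grace, and Wiremu.
Neighbor pairs that are themselves tied: Akira–Ben–Bob; Akira–Ben–Dmitri; Akira–Ben–Wiremu; Akira–Bob–Dmitri; Akira–Bob–Grace. Each forms one triangle with Akira, for 5 in total.

5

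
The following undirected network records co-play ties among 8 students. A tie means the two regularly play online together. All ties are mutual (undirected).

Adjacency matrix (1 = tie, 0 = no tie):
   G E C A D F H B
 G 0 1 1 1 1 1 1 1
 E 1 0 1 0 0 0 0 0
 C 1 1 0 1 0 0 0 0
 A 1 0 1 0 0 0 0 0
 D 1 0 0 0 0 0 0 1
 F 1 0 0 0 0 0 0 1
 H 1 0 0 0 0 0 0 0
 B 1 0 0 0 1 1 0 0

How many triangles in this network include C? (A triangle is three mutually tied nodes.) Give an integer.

2

C's neighbors: A, E, and G.
Neighbor pairs that are themselves tied: C–A–G; C–E–G. Each forms one triangle with C, for 2 in total.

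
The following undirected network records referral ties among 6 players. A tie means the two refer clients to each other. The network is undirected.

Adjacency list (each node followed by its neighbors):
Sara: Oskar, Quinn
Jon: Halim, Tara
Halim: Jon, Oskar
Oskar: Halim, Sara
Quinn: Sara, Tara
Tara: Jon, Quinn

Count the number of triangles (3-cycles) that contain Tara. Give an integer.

0

Tara's neighbors are Jon and Quinn, but none of them are tied to each other, so no triangle contains Tara.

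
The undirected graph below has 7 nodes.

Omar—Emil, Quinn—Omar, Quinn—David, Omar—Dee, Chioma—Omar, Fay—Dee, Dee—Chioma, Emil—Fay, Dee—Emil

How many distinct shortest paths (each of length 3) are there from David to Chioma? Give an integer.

The shortest distance is 3, and the only length-3 path is David–Quinn–Omar–Chioma. So there is exactly 1 shortest path.

1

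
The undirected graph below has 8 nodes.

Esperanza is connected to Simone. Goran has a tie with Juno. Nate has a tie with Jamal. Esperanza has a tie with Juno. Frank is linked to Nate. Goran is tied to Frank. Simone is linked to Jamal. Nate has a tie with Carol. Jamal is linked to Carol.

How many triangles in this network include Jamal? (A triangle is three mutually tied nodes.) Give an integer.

1

Jamal's neighbors: Carol, Nate, and Simone.
Neighbor pairs that are themselves tied: Jamal–Carol–Nate. Each forms one triangle with Jamal, for 1 in total.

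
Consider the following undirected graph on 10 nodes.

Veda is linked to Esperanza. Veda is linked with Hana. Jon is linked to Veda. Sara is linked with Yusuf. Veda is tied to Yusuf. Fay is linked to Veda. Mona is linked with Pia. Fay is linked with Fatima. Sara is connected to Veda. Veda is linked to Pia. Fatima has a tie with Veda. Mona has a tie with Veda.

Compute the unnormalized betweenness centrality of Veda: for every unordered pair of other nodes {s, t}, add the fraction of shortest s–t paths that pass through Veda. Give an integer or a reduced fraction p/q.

33

Pairs whose geodesics pass through Veda — Fay–Pia: 1; Fay–Esperanza: 1; Fay–Yusuf: 1; Fay–Hana: 1; Fay–Mona: 1; Fay–Sara: 1; Fay–Jon: 1; Pia–Fatima: 1; Pia–Esperanza: 1; Pia–Yusuf: 1; Pia–Hana: 1; Pia–Sara: 1; Pia–Jon: 1; Fatima–Esperanza: 1 … (+19 more pairs).
All other pairs contribute 0.
Summing the contributions gives betweenness(Veda) = 33.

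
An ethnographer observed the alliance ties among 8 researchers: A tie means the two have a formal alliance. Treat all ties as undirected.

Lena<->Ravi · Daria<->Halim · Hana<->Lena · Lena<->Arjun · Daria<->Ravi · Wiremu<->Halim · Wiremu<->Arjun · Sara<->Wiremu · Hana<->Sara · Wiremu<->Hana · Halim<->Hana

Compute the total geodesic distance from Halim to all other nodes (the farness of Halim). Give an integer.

11

Distances from Halim: Arjun:2, Daria:1, Hana:1, Lena:2, Ravi:2, Sara:2, Wiremu:1.
Sum = 2 + 1 + 1 + 2 + 2 + 2 + 1 = 11.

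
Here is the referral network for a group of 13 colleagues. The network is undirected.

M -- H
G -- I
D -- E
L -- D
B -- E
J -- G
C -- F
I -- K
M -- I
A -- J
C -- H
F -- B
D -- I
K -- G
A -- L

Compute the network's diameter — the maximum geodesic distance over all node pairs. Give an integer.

Eccentricity of each node (its greatest distance to any other): A:6, B:5, C:6, D:4, E:4, F:6, G:5, H:5, I:4, J:6, K:5, L:5, M:4.
The maximum eccentricity is 6, realized for instance by the pair A–C via A – L – D – I – M – H – C. So the diameter is 6.

6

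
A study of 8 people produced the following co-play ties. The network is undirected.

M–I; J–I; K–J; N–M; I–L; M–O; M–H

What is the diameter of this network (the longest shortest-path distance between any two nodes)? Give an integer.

4

Eccentricity of each node (its greatest distance to any other): H:4, I:2, J:3, K:4, L:3, M:3, N:4, O:4.
The maximum eccentricity is 4, realized for instance by the pair O–K via O – M – I – J – K. So the diameter is 4.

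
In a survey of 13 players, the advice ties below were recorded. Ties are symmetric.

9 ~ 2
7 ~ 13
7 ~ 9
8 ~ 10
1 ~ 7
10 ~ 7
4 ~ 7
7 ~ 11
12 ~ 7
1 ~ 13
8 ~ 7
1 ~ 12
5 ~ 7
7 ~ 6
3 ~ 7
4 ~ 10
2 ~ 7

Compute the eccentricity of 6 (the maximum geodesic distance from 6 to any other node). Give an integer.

Distances from 6: 1:2, 2:2, 3:2, 4:2, 5:2, 7:1, 8:2, 9:2, 10:2, 11:2, 12:2, 13:2.
The largest is 2 (to 8, 10, 13, 3, 5, 1, 12, 11, 2, 4, and 9), so the eccentricity of 6 is 2.

2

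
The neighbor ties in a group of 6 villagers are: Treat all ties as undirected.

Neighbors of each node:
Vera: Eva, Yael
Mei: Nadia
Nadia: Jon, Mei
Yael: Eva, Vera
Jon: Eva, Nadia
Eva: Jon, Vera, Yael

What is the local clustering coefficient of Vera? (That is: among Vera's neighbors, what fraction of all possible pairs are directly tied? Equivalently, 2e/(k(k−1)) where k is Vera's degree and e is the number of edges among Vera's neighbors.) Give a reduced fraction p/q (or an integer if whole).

1

Vera's neighbors: Eva and Yael (k = 2).
Possible neighbor pairs: C(2,2) = 1. Edges among them: Eva–Yael → e = 1.
Clustering(Vera) = 1/1.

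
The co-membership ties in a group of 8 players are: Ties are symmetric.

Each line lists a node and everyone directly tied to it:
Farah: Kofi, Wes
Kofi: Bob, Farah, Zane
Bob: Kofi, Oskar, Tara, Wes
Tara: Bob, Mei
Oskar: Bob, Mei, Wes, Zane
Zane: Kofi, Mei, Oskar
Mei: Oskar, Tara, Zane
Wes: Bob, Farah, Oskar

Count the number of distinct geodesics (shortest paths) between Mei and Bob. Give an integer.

2

The shortest distance is 2. The length-2 paths are: Mei–Tara–Bob; Mei–Oskar–Bob.
That gives 2 distinct shortest paths.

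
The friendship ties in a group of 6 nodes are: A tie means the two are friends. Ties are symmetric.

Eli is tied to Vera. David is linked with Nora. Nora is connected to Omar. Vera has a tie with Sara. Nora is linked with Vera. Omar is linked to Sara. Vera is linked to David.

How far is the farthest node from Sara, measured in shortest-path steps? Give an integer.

2

Distances from Sara: David:2, Eli:2, Nora:2, Omar:1, Vera:1.
The largest is 2 (to Eli, David, and Nora), so the eccentricity of Sara is 2.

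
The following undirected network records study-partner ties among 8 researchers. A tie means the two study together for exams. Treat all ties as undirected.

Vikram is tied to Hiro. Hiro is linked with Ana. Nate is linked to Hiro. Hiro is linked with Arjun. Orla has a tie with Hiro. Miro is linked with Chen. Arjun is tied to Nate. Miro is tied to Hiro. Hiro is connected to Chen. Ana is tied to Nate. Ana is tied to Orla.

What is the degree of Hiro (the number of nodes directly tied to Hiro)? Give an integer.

Hiro is directly tied to Ana, Arjun, Chen, Miro, Nate, Orla, and Vikram. That is 7 neighbors, so the degree of Hiro is 7.

7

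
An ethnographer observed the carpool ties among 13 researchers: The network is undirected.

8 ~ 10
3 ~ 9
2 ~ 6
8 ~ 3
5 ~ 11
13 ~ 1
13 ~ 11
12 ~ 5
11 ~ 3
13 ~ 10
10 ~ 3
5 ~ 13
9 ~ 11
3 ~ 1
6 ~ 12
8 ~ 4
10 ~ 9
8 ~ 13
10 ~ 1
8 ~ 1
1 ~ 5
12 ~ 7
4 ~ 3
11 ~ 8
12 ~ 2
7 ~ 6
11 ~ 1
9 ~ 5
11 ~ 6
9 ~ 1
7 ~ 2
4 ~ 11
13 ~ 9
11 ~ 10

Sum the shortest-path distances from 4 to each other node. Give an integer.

Distances from 4: 1:2, 2:3, 3:1, 5:2, 6:2, 7:3, 8:1, 9:2, 10:2, 11:1, 12:3, 13:2.
Sum = 2 + 3 + 1 + 2 + 2 + 3 + 1 + 2 + 2 + 1 + 3 + 2 = 24.

24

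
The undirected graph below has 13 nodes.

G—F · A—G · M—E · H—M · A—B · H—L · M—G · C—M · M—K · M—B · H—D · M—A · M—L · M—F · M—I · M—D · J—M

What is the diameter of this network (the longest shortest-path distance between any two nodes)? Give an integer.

2

Eccentricity of each node (its greatest distance to any other): A:2, B:2, C:2, D:2, E:2, F:2, G:2, H:2, I:2, J:2, K:2, L:2, M:1.
The maximum eccentricity is 2, realized for instance by the pair I–H via I – M – H. So the diameter is 2.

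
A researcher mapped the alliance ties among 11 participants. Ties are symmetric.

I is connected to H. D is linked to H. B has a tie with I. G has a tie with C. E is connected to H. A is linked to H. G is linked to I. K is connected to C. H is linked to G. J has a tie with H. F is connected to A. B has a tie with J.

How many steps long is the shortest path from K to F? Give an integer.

5

One shortest route is K – C – G – H – A – F, which uses 5 edges, and at distance 4 from K we only reach {A, B, D, E, J}, which does not include F. So d(K,F) = 5.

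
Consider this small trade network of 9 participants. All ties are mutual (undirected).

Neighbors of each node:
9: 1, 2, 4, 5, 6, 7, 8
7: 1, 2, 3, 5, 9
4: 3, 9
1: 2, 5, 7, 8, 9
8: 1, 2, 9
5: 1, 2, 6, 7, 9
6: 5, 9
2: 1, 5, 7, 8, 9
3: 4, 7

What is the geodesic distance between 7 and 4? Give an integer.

One shortest route is 7 – 3 – 4, which uses 2 edges, and 7 and 4 are not directly tied, so nothing shorter exists. So d(7,4) = 2.

2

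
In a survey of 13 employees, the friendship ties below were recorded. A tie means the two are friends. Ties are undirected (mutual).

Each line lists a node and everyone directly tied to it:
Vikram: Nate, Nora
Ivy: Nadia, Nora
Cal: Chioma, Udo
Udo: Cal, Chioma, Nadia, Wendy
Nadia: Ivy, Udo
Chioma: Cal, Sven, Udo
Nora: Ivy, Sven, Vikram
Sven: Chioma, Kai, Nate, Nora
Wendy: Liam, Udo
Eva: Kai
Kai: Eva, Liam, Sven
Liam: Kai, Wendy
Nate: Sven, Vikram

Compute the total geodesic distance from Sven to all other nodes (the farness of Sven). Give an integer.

Distances from Sven: Cal:2, Chioma:1, Eva:2, Ivy:2, Kai:1, Liam:2, Nadia:3, Nate:1, Nora:1, Udo:2, Vikram:2, Wendy:3.
Sum = 2 + 1 + 2 + 2 + 1 + 2 + 3 + 1 + 1 + 2 + 2 + 3 = 22.

22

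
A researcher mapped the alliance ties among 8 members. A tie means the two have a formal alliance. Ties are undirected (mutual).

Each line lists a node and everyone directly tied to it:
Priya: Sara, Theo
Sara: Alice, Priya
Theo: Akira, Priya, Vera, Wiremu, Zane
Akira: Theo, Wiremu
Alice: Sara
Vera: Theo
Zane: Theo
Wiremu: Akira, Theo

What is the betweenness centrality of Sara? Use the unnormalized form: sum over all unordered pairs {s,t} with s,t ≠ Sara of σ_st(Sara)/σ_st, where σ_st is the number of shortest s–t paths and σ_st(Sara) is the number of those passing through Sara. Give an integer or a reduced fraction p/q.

Pairs whose geodesics pass through Sara — Priya–Alice: 1; Zane–Alice: 1; Akira–Alice: 1; Wiremu–Alice: 1; Theo–Alice: 1; Vera–Alice: 1.
All other pairs contribute 0.
Summing the contributions gives betweenness(Sara) = 6.

6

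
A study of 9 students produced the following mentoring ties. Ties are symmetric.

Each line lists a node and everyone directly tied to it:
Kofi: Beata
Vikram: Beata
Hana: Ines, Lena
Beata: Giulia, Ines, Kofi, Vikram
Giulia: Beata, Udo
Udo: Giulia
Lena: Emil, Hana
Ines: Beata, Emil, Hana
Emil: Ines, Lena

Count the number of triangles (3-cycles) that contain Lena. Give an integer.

0

Lena's neighbors are Emil and Hana, but none of them are tied to each other, so no triangle contains Lena.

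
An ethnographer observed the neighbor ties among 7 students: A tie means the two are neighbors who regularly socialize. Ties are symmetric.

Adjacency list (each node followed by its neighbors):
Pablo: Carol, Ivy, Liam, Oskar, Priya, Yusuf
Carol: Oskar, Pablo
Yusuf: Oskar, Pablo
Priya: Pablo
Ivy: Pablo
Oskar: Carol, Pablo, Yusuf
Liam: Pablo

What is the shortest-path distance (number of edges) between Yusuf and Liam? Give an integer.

2

One shortest route is Yusuf – Pablo – Liam, which uses 2 edges, and Yusuf and Liam are not directly tied, so nothing shorter exists. So d(Yusuf,Liam) = 2.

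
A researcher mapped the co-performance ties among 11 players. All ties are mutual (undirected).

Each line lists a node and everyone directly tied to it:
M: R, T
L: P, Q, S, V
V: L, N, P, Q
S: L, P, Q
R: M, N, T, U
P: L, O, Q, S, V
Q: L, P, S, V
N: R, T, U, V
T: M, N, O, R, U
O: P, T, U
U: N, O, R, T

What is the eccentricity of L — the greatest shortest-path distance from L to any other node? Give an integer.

Distances from L: M:4, N:2, O:2, P:1, Q:1, R:3, S:1, T:3, U:3, V:1.
The largest is 4 (to M), so the eccentricity of L is 4.

4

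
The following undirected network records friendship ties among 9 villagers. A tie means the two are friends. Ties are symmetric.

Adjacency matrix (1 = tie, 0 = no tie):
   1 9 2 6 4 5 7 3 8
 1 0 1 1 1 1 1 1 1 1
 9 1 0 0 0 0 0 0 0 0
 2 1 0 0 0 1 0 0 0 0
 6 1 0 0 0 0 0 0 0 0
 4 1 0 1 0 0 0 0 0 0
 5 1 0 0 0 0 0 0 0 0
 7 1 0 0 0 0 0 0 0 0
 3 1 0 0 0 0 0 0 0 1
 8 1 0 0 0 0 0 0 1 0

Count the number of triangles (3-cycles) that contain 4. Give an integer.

1

4's neighbors: 1 and 2.
Neighbor pairs that are themselves tied: 4–1–2. Each forms one triangle with 4, for 1 in total.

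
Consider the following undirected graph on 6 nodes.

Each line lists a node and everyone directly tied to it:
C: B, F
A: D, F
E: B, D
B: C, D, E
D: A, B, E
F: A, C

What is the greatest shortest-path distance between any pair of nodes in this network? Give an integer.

3

Eccentricity of each node (its greatest distance to any other): A:2, B:2, C:2, D:2, E:3, F:3.
The maximum eccentricity is 3, realized for instance by the pair F–E via F – C – B – E. So the diameter is 3.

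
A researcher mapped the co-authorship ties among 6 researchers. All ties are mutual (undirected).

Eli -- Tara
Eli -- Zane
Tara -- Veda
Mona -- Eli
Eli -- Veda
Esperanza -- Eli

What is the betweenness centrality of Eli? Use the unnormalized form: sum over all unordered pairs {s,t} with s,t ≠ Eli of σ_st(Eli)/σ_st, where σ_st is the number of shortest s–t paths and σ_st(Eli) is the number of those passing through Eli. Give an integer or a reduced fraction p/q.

9

Pairs whose geodesics pass through Eli — Esperanza–Zane: 1; Esperanza–Veda: 1; Esperanza–Tara: 1; Esperanza–Mona: 1; Zane–Veda: 1; Zane–Tara: 1; Zane–Mona: 1; Veda–Mona: 1; Tara–Mona: 1.
All other pairs contribute 0.
Summing the contributions gives betweenness(Eli) = 9.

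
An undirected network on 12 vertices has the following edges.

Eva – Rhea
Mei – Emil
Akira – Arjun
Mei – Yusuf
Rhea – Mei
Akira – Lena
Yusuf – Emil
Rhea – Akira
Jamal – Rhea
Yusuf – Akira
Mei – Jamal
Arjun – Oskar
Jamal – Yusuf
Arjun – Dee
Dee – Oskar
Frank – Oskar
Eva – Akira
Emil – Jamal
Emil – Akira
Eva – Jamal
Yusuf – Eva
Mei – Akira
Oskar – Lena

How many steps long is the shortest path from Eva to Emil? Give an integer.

One shortest route is Eva – Yusuf – Emil, which uses 2 edges, and Eva and Emil are not directly tied, so nothing shorter exists. So d(Eva,Emil) = 2.

2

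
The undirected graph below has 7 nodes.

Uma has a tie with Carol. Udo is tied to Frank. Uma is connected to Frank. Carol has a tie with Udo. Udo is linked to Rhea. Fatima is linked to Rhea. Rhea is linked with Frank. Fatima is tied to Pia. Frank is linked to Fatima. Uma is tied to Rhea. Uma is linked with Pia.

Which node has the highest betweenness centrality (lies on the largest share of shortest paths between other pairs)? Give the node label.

Unnormalized betweenness of each node: Carol:8/15, Fatima:7/5, Frank:59/30, Pia:8/15, Rhea:59/30, Udo:7/5, Uma:21/5.
Uma has the largest value, 21/5, making it the main broker — the node through which the most shortest paths run.

Uma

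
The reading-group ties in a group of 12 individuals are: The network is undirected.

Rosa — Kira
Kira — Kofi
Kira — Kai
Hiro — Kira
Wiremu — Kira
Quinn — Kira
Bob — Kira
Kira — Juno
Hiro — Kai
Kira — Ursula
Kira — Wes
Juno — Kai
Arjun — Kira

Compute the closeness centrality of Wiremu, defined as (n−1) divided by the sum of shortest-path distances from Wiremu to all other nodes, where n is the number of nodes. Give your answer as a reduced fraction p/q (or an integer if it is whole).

11/21

Distances from Wiremu: Arjun:2, Bob:2, Hiro:2, Juno:2, Kai:2, Kira:1, Kofi:2, Quinn:2, Rosa:2, Ursula:2, Wes:2. Sum = 21.
n = 12, so closeness = 11/21.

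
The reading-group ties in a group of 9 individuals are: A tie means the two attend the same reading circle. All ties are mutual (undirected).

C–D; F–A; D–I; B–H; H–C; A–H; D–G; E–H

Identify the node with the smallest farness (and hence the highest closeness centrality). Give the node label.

Farness (sum of distances to all others) for each node — A:19, B:21, C:15, D:18, E:21, F:26, G:25, H:14, I:25.
The smallest farness is 14, for H, so H has the highest closeness.

H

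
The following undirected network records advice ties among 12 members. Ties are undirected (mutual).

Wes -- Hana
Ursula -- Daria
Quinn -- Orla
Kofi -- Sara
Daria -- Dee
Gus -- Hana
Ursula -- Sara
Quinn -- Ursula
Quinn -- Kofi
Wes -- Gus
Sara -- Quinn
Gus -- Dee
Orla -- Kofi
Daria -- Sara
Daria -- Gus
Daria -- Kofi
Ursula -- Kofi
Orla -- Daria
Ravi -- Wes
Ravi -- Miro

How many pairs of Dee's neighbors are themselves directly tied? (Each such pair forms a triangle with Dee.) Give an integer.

Dee's neighbors: Daria and Gus.
Neighbor pairs that are themselves tied: Dee–Daria–Gus. Each forms one triangle with Dee, for 1 in total.

1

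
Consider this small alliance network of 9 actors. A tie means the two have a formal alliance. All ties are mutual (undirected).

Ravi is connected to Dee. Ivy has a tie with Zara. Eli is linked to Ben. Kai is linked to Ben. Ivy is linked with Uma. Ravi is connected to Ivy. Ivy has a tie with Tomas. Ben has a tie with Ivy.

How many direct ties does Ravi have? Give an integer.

2

Ravi is directly tied to Dee and Ivy. That is 2 neighbors, so the degree of Ravi is 2.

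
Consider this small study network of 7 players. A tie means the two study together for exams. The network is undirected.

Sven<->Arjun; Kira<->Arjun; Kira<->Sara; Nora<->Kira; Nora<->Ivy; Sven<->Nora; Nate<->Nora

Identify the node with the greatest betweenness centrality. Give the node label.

Unnormalized betweenness of each node: Arjun:1, Ivy:0, Kira:13/2, Nate:0, Nora:10, Sara:0, Sven:3/2.
Nora has the largest value, 10, making it the main broker — the node through which the most shortest paths run.

Nora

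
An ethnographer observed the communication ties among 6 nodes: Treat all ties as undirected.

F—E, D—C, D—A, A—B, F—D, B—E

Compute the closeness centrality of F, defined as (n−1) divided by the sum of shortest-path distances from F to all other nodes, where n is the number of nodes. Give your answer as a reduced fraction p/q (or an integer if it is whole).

Distances from F: A:2, B:2, C:2, D:1, E:1. Sum = 8.
n = 6, so closeness = 5/8.

5/8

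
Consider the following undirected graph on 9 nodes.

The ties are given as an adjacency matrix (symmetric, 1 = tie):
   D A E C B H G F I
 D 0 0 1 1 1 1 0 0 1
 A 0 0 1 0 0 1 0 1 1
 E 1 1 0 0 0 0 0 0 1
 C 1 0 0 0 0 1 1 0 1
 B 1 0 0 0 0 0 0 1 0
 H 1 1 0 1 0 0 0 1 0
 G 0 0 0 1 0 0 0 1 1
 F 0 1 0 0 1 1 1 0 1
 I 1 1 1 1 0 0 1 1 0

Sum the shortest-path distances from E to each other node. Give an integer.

Distances from E: A:1, B:2, C:2, D:1, F:2, G:2, H:2, I:1.
Sum = 1 + 2 + 2 + 1 + 2 + 2 + 2 + 1 = 13.

13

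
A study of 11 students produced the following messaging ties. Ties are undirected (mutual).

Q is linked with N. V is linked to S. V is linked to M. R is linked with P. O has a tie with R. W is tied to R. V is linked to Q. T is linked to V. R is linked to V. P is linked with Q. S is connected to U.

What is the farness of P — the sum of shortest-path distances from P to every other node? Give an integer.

Distances from P: M:3, N:2, O:2, Q:1, R:1, S:3, T:3, U:4, V:2, W:2.
Sum = 3 + 2 + 2 + 1 + 1 + 3 + 3 + 4 + 2 + 2 = 23.

23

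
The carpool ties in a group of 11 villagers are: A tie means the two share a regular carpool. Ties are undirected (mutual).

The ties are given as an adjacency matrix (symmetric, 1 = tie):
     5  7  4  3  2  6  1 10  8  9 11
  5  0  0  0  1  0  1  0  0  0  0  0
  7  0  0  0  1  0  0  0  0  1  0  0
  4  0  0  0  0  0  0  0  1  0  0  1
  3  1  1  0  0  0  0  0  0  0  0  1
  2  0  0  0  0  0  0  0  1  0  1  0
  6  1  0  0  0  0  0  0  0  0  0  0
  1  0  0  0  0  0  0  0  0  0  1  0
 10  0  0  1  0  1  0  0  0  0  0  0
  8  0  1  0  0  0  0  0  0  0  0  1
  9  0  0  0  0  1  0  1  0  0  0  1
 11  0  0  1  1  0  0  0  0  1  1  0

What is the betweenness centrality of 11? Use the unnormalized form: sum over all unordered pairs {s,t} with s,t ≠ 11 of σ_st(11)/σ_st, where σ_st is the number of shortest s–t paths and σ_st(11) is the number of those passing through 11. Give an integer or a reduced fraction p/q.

Pairs whose geodesics pass through 11 — 5–4: 1; 5–2: 1; 5–1: 1; 5–10: 1; 5–8: 1/2; 5–9: 1; 7–4: 2/2; 7–2: 2/2; 7–1: 2/2; 7–10: 2/2; 7–9: 2/2; 4–3: 1; 4–6: 1; 4–1: 1 … (+16 more pairs).
All other pairs contribute 0.
Summing the contributions gives betweenness(11) = 57/2.

57/2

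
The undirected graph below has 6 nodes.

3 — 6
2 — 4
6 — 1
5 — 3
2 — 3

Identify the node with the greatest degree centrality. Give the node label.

Degrees — 1:1, 2:2, 3:3, 4:1, 5:1, 6:2.
The maximum is 3, attained only by 3.

3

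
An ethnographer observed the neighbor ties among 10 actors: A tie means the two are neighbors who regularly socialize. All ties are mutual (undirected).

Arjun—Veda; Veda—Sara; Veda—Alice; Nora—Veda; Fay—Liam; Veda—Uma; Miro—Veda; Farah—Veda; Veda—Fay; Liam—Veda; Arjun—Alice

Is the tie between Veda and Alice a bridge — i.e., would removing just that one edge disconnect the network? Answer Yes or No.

Even without that edge, Veda still reaches Alice via Veda – Arjun – Alice, so the network stays connected. Not a bridge.

No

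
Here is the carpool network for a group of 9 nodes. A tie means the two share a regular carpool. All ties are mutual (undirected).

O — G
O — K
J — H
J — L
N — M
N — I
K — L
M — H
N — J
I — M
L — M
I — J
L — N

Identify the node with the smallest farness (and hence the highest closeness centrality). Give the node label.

L

Farness (sum of distances to all others) for each node — G:28, H:20, I:19, J:15, K:16, L:13, M:15, N:15, O:21.
The smallest farness is 13, for L, so L has the highest closeness.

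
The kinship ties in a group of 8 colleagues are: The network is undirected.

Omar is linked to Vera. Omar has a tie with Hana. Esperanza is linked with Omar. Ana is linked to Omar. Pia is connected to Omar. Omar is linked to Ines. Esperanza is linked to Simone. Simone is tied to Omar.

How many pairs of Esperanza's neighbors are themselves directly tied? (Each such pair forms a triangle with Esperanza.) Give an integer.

1

Esperanza's neighbors: Omar and Simone.
Neighbor pairs that are themselves tied: Esperanza–Omar–Simone. Each forms one triangle with Esperanza, for 1 in total.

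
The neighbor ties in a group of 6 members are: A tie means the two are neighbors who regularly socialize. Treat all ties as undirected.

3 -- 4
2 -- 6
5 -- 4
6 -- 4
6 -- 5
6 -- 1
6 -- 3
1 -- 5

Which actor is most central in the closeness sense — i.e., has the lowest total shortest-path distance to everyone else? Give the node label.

Farness (sum of distances to all others) for each node — 1:8, 2:9, 3:8, 4:7, 5:7, 6:5.
The smallest farness is 5, for 6, so 6 has the highest closeness.

6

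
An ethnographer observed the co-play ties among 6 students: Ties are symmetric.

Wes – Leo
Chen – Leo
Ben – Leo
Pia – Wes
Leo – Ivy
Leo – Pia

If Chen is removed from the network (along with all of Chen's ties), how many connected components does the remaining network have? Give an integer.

Chen's neighbors (Leo) remain reachable from one another through other ties, so the rest of the network stays in one piece.

1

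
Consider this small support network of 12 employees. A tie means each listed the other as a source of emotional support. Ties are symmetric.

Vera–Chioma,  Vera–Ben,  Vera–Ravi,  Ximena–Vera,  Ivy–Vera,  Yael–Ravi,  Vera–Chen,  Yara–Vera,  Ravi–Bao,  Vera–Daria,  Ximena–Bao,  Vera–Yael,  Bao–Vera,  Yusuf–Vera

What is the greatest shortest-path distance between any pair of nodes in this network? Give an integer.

Eccentricity of each node (its greatest distance to any other): Bao:2, Ben:2, Chen:2, Chioma:2, Daria:2, Ivy:2, Ravi:2, Vera:1, Ximena:2, Yael:2, Yara:2, Yusuf:2.
The maximum eccentricity is 2, realized for instance by the pair Yael–Ben via Yael – Vera – Ben. So the diameter is 2.

2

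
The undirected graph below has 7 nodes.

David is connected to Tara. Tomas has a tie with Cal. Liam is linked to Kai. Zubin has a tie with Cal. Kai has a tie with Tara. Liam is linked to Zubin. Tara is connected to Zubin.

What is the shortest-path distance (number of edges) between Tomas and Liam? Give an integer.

One shortest route is Tomas – Cal – Zubin – Liam, which uses 3 edges, and at distance 2 from Tomas we only reach {Zubin}, which does not include Liam. So d(Tomas,Liam) = 3.

3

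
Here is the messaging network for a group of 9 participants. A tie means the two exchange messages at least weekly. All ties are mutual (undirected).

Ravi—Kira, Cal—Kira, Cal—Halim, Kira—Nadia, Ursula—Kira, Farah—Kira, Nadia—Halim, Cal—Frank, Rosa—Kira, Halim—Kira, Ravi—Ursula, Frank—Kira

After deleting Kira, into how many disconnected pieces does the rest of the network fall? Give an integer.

4

Without Kira, the remaining ties split the others into: {Rosa}; {Ravi, Ursula}; {Cal, Frank, Halim, Nadia}; {Farah}.
That's 4 separate components.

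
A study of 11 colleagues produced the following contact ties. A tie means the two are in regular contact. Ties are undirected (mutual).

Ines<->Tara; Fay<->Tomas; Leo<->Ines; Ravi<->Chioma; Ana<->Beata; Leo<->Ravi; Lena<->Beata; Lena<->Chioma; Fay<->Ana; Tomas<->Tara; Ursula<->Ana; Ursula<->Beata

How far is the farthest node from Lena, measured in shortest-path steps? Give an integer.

5

Distances from Lena: Ana:2, Beata:1, Chioma:1, Fay:3, Ines:4, Leo:3, Ravi:2, Tara:5, Tomas:4, Ursula:2.
The largest is 5 (to Tara), so the eccentricity of Lena is 5.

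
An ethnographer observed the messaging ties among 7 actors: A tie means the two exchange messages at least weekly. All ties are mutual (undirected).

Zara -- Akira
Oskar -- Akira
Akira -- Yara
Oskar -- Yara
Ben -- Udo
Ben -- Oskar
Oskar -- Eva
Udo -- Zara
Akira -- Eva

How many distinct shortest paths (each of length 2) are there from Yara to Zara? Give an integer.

1

The shortest distance is 2, and the only length-2 path is Yara–Akira–Zara. So there is exactly 1 shortest path.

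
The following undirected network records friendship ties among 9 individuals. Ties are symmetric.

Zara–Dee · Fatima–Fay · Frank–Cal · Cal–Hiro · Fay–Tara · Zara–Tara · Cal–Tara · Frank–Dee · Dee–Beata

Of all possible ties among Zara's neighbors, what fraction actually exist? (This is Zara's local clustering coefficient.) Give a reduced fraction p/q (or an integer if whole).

Zara's neighbors: Dee and Tara (k = 2).
Possible neighbor pairs: C(2,2) = 1. Edges among them: none → e = 0.
Clustering(Zara) = 0/1.

0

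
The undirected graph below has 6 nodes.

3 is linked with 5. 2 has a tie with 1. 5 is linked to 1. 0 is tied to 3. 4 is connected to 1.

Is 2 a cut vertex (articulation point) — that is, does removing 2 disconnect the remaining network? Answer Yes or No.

No

Even without 2, every remaining node can still reach every other (the residual graph is connected), so 2 is not a cut vertex.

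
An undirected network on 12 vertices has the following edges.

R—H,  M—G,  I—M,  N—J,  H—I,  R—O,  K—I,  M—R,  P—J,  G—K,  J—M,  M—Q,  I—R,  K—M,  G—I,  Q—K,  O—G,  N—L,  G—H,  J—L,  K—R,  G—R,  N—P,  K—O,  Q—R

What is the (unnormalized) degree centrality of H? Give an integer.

3

H is directly tied to G, I, and R. That is 3 neighbors, so the degree of H is 3.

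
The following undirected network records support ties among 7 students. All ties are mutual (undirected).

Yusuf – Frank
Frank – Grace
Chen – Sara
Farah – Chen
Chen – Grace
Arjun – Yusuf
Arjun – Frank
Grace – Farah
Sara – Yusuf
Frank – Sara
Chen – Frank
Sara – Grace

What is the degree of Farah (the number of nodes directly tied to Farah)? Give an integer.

2

Farah is directly tied to Chen and Grace. That is 2 neighbors, so the degree of Farah is 2.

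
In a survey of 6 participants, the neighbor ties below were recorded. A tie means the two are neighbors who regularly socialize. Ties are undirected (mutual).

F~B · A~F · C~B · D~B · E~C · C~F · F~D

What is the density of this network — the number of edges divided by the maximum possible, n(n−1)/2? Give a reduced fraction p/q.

There are 7 edges and 6 nodes, so the maximum possible is C(6,2) = 15.
Density = 7/15.

7/15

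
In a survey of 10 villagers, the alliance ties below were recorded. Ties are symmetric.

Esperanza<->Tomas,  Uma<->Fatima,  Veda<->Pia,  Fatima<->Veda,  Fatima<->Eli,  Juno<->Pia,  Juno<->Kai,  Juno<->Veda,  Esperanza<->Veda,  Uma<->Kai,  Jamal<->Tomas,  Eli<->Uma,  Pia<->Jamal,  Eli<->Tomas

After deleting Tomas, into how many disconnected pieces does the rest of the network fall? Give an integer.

1

Tomas's neighbors (Eli, Esperanza, and Jamal) remain reachable from one another through other ties, so the rest of the network stays in one piece.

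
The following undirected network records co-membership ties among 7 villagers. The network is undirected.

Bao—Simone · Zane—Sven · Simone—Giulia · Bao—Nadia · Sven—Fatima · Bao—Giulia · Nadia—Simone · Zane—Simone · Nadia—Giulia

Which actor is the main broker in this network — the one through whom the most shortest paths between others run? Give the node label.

Simone

Unnormalized betweenness of each node: Bao:0, Fatima:0, Giulia:0, Nadia:0, Simone:9, Sven:5, Zane:8.
Simone has the largest value, 9, making it the main broker — the node through which the most shortest paths run.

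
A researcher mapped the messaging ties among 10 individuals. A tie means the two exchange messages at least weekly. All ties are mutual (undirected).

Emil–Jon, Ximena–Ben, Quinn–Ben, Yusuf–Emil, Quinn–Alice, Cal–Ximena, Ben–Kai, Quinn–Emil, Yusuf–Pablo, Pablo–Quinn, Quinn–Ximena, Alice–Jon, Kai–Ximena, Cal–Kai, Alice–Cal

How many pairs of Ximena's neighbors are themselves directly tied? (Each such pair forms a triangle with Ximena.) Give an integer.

3

Ximena's neighbors: Ben, Cal, Kai, and Quinn.
Neighbor pairs that are themselves tied: Ximena–Ben–Kai; Ximena–Ben–Quinn; Ximena–Cal–Kai. Each forms one triangle with Ximena, for 3 in total.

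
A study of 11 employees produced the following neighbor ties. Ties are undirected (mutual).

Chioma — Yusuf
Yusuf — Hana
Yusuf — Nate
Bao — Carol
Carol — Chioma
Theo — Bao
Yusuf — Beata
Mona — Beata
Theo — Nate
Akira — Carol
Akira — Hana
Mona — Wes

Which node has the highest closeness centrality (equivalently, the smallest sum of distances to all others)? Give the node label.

Yusuf

Farness (sum of distances to all others) for each node — Akira:26, Bao:29, Beata:23, Carol:24, Chioma:22, Hana:23, Mona:30, Nate:23, Theo:27, Wes:39, Yusuf:18.
The smallest farness is 18, for Yusuf, so Yusuf has the highest closeness.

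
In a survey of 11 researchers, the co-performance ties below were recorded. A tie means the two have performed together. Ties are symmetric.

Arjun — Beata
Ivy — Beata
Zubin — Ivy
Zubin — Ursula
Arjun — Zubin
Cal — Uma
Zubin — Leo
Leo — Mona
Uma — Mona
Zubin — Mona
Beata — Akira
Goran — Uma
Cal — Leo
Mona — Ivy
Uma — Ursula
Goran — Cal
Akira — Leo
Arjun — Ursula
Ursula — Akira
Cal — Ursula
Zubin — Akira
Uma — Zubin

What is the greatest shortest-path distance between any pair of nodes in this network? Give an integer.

Eccentricity of each node (its greatest distance to any other): Akira:3, Arjun:3, Beata:4, Cal:3, Goran:4, Ivy:3, Leo:2, Mona:2, Uma:3, Ursula:2, Zubin:2.
The maximum eccentricity is 4, realized for instance by the pair Goran–Beata via Goran – Uma – Zubin – Akira – Beata. So the diameter is 4.

4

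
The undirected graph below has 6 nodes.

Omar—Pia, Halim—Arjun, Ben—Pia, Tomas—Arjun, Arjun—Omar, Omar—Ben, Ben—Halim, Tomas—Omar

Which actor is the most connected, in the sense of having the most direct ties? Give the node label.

Omar

Degrees — Arjun:3, Ben:3, Halim:2, Omar:4, Pia:2, Tomas:2.
The maximum is 4, attained only by Omar.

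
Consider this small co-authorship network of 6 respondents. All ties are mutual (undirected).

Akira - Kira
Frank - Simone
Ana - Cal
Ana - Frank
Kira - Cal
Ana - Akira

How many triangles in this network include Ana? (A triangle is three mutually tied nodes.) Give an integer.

Ana's neighbors are Akira, Cal, and Frank, but none of them are tied to each other, so no triangle contains Ana.

0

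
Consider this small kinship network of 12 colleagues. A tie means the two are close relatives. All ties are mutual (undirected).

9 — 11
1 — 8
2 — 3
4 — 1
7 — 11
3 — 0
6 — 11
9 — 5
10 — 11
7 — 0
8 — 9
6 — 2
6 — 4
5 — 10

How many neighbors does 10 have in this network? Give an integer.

2

10 is directly tied to 5 and 11. That is 2 neighbors, so the degree of 10 is 2.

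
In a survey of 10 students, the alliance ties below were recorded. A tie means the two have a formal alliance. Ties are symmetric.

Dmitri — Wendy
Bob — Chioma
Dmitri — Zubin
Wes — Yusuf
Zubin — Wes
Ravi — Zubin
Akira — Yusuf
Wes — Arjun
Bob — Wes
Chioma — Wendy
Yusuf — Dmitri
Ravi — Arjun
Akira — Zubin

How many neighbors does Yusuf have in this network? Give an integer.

Yusuf is directly tied to Akira, Dmitri, and Wes. That is 3 neighbors, so the degree of Yusuf is 3.

3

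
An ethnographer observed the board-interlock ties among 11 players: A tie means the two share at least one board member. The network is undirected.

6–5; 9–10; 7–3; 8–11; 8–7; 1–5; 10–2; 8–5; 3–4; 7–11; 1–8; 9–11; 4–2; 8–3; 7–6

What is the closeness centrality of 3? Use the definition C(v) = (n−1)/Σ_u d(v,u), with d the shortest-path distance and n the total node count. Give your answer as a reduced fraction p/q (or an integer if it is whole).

Distances from 3: 1:2, 2:2, 4:1, 5:2, 6:2, 7:1, 8:1, 9:3, 10:3, 11:2. Sum = 19.
n = 11, so closeness = 10/19.

10/19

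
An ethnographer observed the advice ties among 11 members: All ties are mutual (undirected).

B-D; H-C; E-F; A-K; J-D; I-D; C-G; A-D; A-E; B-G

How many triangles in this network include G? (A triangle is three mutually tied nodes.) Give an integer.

0

G's neighbors are B and C, but none of them are tied to each other, so no triangle contains G.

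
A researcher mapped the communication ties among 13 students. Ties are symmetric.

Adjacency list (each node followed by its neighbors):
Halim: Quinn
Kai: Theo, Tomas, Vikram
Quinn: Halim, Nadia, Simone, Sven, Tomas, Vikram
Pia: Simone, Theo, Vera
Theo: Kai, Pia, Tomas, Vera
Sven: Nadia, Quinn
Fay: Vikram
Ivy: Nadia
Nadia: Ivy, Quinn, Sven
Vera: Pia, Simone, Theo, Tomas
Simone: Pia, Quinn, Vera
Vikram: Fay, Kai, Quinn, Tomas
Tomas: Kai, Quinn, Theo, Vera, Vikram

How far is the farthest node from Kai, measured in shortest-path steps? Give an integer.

Distances from Kai: Fay:2, Halim:3, Ivy:4, Nadia:3, Pia:2, Quinn:2, Simone:3, Sven:3, Theo:1, Tomas:1, Vera:2, Vikram:1.
The largest is 4 (to Ivy), so the eccentricity of Kai is 4.

4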